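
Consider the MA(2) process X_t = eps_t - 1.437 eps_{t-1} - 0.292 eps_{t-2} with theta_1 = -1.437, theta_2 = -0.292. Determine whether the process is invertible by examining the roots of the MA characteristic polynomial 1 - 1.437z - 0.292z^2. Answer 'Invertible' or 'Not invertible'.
\text{Not invertible}

The MA(q) characteristic polynomial is P(z) = 1 - 1.437z - 0.292z^2.
Invertibility requires all roots to lie outside the unit circle, i.e. |z| > 1 for every root.
Set 1 + (-1.437) z + (-0.292) z^2 = 0, i.e. a z^2 + b z + c = 0 with a = -0.292, b = -1.437, c = 1.
Discriminant D = b^2 - 4ac = (-1.437)^2 - 4*(-0.292)*1 = 2.064969 - (-1.168) = 3.232969.
D >= 0, so the roots are real: z = (-b +/- sqrt(D)) / (2a) = (1.437 +/- 1.798046) / (-0.584).
  z_1 = (1.437 + 1.798046) / (-0.584) = -5.5395,   |z_1| = 5.5395.
  z_2 = (1.437 - 1.798046) / (-0.584) = 0.6182,   |z_2| = 0.6182.
Moduli of all roots: 5.5395, 0.6182.
All moduli strictly greater than 1? No.
Verdict: Not invertible.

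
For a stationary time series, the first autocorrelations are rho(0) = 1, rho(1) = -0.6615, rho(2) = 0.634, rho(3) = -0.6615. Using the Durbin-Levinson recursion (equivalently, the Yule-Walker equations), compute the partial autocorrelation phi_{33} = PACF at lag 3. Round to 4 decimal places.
\phi_{33} = -0.3191

The PACF at lag k is phi_{kk}, the last component of the solution
to the Yule-Walker system G_k phi = r_k where
  (G_k)_{ij} = rho(|i - j|), (r_k)_i = rho(i), i,j = 1..k.
Equivalently, Durbin-Levinson gives phi_{kk} iteratively:
  phi_{11} = rho(1)
  phi_{kk} = [rho(k) - sum_{j=1..k-1} phi_{k-1,j} rho(k-j)]
            / [1 - sum_{j=1..k-1} phi_{k-1,j} rho(j)],
  phi_{k,j} = phi_{k-1,j} - phi_{kk} phi_{k-1,k-j},  j = 1..k-1.
Step k = 1:
  phi_11 = rho(1) = -0.6615.
Step k = 2:
  phi_22 = [rho(2) - phi_11 rho(1)] / [1 - phi_11 rho(1)] = [0.634 - (-0.6615)(-0.6615)] / [1 - (-0.6615)(-0.6615)]
         = 0.19641775 / 0.56241775 = 0.349238.
  Update: phi_21 = phi_11 - phi_22 phi_11 = -0.6615 - (0.349238)(-0.6615) = -0.430479.
Step k = 3:
  phi_33 = [rho(3) - phi_21 rho(2) - phi_22 rho(1)] / [1 - phi_21 rho(1) - phi_22 rho(2)]
    numerator   = -0.6615 - (-0.430479)(0.634) - (0.349238)(-0.6615) = -0.15755529
    denominator = 1 - (-0.430479)(-0.6615) - (0.349238)(0.634) = 0.49382117
  phi_33 = -0.15755529 / 0.49382117 = -0.3191.
Therefore phi_{33} = -0.3191.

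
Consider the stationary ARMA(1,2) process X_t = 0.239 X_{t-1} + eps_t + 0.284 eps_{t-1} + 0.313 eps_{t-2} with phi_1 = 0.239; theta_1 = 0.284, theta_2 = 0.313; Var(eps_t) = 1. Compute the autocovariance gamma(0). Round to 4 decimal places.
\gamma(0) = 1.4770

Multiply the model equation by X_{t-k} and take expectations. With theta_0 = psi_0 = 1 and psi_j the MA(infinity) weights, this gives
  gamma(k) - sum_i phi_i gamma(k-i) = c_k,
  c_k = sigma^2 * sum_{j=k..q} theta_j psi_{j-k}   (c_k = 0 for k > q),
using gamma(-m) = gamma(m).
psi-weights needed (psi_j = theta_j + sum_i phi_i psi_{j-i}):
  psi_1 = theta_1 + phi_1 = 0.284 + (0.239) = 0.523
  psi_2 = theta_2 + phi_1 psi_1 = 0.313 + (0.239)(0.523) = 0.437997
Right-hand sides:
  c_0 = sigma^2 (1 + theta_1 psi_1 + theta_2 psi_2) = 1 * (1 + (0.284)(0.523) + (0.313)(0.437997)) = 1 * 1.285625 = 1.285625
  c_1 = sigma^2 (theta_1 + theta_2 psi_1) = 1 * (0.284 + (0.313)(0.523)) = 0.447699
  c_2 = sigma^2 theta_2 = 1 * (0.313) = 0.313
Equations for k = 0 and k = 1 (AR order 1):
  gamma(0) = phi_1 gamma(1) + c_0
  gamma(1) = phi_1 gamma(0) + c_1
Substituting the second into the first: gamma(0) (1 - phi_1^2) = c_0 + phi_1 c_1, so
  gamma(0) = (c_0 + phi_1 c_1) / (1 - phi_1^2) = (1.285625 + (0.239)(0.447699)) / (1 - (0.239)^2) = 1.392625 / 0.942879 = 1.476992.
Therefore gamma(0) = 1.4770 (to 4 decimal places).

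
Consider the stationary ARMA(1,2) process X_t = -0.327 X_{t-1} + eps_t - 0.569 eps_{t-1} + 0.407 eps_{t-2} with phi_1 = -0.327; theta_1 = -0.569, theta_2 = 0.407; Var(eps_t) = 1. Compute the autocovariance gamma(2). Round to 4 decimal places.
\gamma(2) = 0.9638

Multiply the model equation by X_{t-k} and take expectations. With theta_0 = psi_0 = 1 and psi_j the MA(infinity) weights, this gives
  gamma(k) - sum_i phi_i gamma(k-i) = c_k,
  c_k = sigma^2 * sum_{j=k..q} theta_j psi_{j-k}   (c_k = 0 for k > q),
using gamma(-m) = gamma(m).
psi-weights needed (psi_j = theta_j + sum_i phi_i psi_{j-i}):
  psi_1 = theta_1 + phi_1 = -0.569 + (-0.327) = -0.896
  psi_2 = theta_2 + phi_1 psi_1 = 0.407 + (-0.327)(-0.896) = 0.699992
Right-hand sides:
  c_0 = sigma^2 (1 + theta_1 psi_1 + theta_2 psi_2) = 1 * (1 + (-0.569)(-0.896) + (0.407)(0.699992)) = 1 * 1.794721 = 1.794721
  c_1 = sigma^2 (theta_1 + theta_2 psi_1) = 1 * (-0.569 + (0.407)(-0.896)) = -0.933672
  c_2 = sigma^2 theta_2 = 1 * (0.407) = 0.407
Equations for k = 0 and k = 1 (AR order 1):
  gamma(0) = phi_1 gamma(1) + c_0
  gamma(1) = phi_1 gamma(0) + c_1
Substituting the second into the first: gamma(0) (1 - phi_1^2) = c_0 + phi_1 c_1, so
  gamma(0) = (c_0 + phi_1 c_1) / (1 - phi_1^2) = (1.794721 + (-0.327)(-0.933672)) / (1 - (-0.327)^2) = 2.100031 / 0.893071 = 2.351472.
  gamma(1) = phi_1 gamma(0) + c_1 = (-0.327)(2.351472) + (-0.933672) = -1.702603.
For k = 2: gamma(2) = phi_1 gamma(1) + c_2
  = (-0.327)(-1.702603) + (0.407) = 0.963751.
Therefore gamma(2) = 0.9638 (to 4 decimal places).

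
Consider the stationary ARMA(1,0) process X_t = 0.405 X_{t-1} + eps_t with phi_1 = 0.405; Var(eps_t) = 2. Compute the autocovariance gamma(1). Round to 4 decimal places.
\gamma(1) = 0.9689

Multiply the model equation by X_{t-k} and take expectations. With theta_0 = psi_0 = 1 and psi_j the MA(infinity) weights, this gives
  gamma(k) - sum_i phi_i gamma(k-i) = c_k,
  c_k = sigma^2 * sum_{j=k..q} theta_j psi_{j-k}   (c_k = 0 for k > q),
using gamma(-m) = gamma(m).
Pure AR (q = 0): c_0 = sigma^2 = 2, c_k = 0 for k >= 1.
Equations for k = 0 and k = 1 (AR order 1):
  gamma(0) = phi_1 gamma(1) + c_0
  gamma(1) = phi_1 gamma(0) + c_1
Substituting the second into the first: gamma(0) (1 - phi_1^2) = c_0 + phi_1 c_1, so
  gamma(0) = c_0 / (1 - phi_1^2) = 2 / (1 - (0.405)^2) = 2 / 0.835975 = 2.392416.
  gamma(1) = phi_1 gamma(0) = (0.405)(2.392416) = 0.968928.
Therefore gamma(1) = 0.9689 (to 4 decimal places).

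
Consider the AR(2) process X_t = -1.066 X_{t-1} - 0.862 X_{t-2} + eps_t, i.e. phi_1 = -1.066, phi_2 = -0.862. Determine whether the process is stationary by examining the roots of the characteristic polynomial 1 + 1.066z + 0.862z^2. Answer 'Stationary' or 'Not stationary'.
\text{Stationary}

The AR(p) characteristic polynomial is P(z) = 1 + 1.066z + 0.862z^2.
Stationarity requires all roots to lie outside the unit circle, i.e. |z| > 1 for every root.
Set 1 + (1.066) z + (0.862) z^2 = 0, i.e. a z^2 + b z + c = 0 with a = 0.862, b = 1.066, c = 1.
Discriminant D = b^2 - 4ac = (1.066)^2 - 4*(0.862)*1 = 1.136356 - (3.448) = -2.311644.
D < 0, so the roots are the complex-conjugate pair z = (-b +/- i sqrt(-D)) / (2a) = -0.6183 +/- 0.8819i.
For a conjugate pair |z|^2 = z * conj(z) = (product of roots) = c/a = 1/(0.862) = 1.160093, so |z| = sqrt(1.160093) = 1.0771 for both roots.
Moduli of all roots: 1.0771, 1.0771.
All moduli strictly greater than 1? Yes.
Verdict: Stationary.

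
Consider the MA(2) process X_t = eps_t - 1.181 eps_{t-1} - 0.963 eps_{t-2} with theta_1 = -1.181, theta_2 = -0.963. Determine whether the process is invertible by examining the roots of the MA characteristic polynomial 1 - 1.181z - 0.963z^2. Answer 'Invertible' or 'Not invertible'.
\text{Not invertible}

The MA(q) characteristic polynomial is P(z) = 1 - 1.181z - 0.963z^2.
Invertibility requires all roots to lie outside the unit circle, i.e. |z| > 1 for every root.
Set 1 + (-1.181) z + (-0.963) z^2 = 0, i.e. a z^2 + b z + c = 0 with a = -0.963, b = -1.181, c = 1.
Discriminant D = b^2 - 4ac = (-1.181)^2 - 4*(-0.963)*1 = 1.394761 - (-3.852) = 5.246761.
D >= 0, so the roots are real: z = (-b +/- sqrt(D)) / (2a) = (1.181 +/- 2.290581) / (-1.926).
  z_1 = (1.181 + 2.290581) / (-1.926) = -1.8025,   |z_1| = 1.8025.
  z_2 = (1.181 - 2.290581) / (-1.926) = 0.5761,   |z_2| = 0.5761.
Moduli of all roots: 1.8025, 0.5761.
All moduli strictly greater than 1? No.
Verdict: Not invertible.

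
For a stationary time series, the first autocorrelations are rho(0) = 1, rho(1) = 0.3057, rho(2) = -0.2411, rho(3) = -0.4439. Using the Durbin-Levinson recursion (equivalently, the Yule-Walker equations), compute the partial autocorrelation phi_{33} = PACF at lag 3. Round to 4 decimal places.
\phi_{33} = -0.2939

The PACF at lag k is phi_{kk}, the last component of the solution
to the Yule-Walker system G_k phi = r_k where
  (G_k)_{ij} = rho(|i - j|), (r_k)_i = rho(i), i,j = 1..k.
Equivalently, Durbin-Levinson gives phi_{kk} iteratively:
  phi_{11} = rho(1)
  phi_{kk} = [rho(k) - sum_{j=1..k-1} phi_{k-1,j} rho(k-j)]
            / [1 - sum_{j=1..k-1} phi_{k-1,j} rho(j)],
  phi_{k,j} = phi_{k-1,j} - phi_{kk} phi_{k-1,k-j},  j = 1..k-1.
Step k = 1:
  phi_11 = rho(1) = 0.3057.
Step k = 2:
  phi_22 = [rho(2) - phi_11 rho(1)] / [1 - phi_11 rho(1)] = [-0.2411 - (0.3057)(0.3057)] / [1 - (0.3057)(0.3057)]
         = -0.33455249 / 0.90654751 = -0.36904.
  Update: phi_21 = phi_11 - phi_22 phi_11 = 0.3057 - (-0.36904)(0.3057) = 0.418516.
Step k = 3:
  phi_33 = [rho(3) - phi_21 rho(2) - phi_22 rho(1)] / [1 - phi_21 rho(1) - phi_22 rho(2)]
    numerator   = -0.4439 - (0.418516)(-0.2411) - (-0.36904)(0.3057) = -0.2301803
    denominator = 1 - (0.418516)(0.3057) - (-0.36904)(-0.2411) = 0.78308419
  phi_33 = -0.2301803 / 0.78308419 = -0.2939.
Therefore phi_{33} = -0.2939.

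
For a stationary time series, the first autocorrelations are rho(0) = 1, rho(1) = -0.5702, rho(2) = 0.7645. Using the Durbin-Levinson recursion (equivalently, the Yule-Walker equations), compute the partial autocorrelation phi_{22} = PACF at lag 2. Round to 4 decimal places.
\phi_{22} = 0.6510

The PACF at lag k is phi_{kk}, the last component of the solution
to the Yule-Walker system G_k phi = r_k where
  (G_k)_{ij} = rho(|i - j|), (r_k)_i = rho(i), i,j = 1..k.
Equivalently, Durbin-Levinson gives phi_{kk} iteratively:
  phi_{11} = rho(1)
  phi_{kk} = [rho(k) - sum_{j=1..k-1} phi_{k-1,j} rho(k-j)]
            / [1 - sum_{j=1..k-1} phi_{k-1,j} rho(j)],
  phi_{k,j} = phi_{k-1,j} - phi_{kk} phi_{k-1,k-j},  j = 1..k-1.
Step k = 1:
  phi_11 = rho(1) = -0.5702.
Step k = 2:
  phi_22 = [rho(2) - phi_11 rho(1)] / [1 - phi_11 rho(1)] = [0.7645 - (-0.5702)(-0.5702)] / [1 - (-0.5702)(-0.5702)]
         = 0.43937196 / 0.67487196 = 0.651.
Therefore phi_{22} = 0.6510.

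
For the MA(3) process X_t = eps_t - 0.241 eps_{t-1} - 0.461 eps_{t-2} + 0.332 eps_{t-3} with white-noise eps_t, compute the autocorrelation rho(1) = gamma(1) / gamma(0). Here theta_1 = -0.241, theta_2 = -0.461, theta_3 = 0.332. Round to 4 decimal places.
\rho(1) = -0.2049

For an MA(q) process with theta_0 = 1, the autocovariance is
  gamma(k) = sigma^2 * sum_{i=0..q-k} theta_i * theta_{i+k},
and rho(k) = gamma(k) / gamma(0). Sigma^2 cancels.
  numerator   = (1)*(-0.241) + (-0.241)*(-0.461) + (-0.461)*(0.332) = -0.282951.
  denominator = (1)^2 + (-0.241)^2 + (-0.461)^2 + (0.332)^2 = 1.380826.
  rho(1) = -0.282951 / 1.380826 = -0.2049.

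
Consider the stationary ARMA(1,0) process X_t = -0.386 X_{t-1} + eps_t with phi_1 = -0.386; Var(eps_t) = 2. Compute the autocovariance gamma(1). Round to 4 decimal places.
\gamma(1) = -0.9072

Multiply the model equation by X_{t-k} and take expectations. With theta_0 = psi_0 = 1 and psi_j the MA(infinity) weights, this gives
  gamma(k) - sum_i phi_i gamma(k-i) = c_k,
  c_k = sigma^2 * sum_{j=k..q} theta_j psi_{j-k}   (c_k = 0 for k > q),
using gamma(-m) = gamma(m).
Pure AR (q = 0): c_0 = sigma^2 = 2, c_k = 0 for k >= 1.
Equations for k = 0 and k = 1 (AR order 1):
  gamma(0) = phi_1 gamma(1) + c_0
  gamma(1) = phi_1 gamma(0) + c_1
Substituting the second into the first: gamma(0) (1 - phi_1^2) = c_0 + phi_1 c_1, so
  gamma(0) = c_0 / (1 - phi_1^2) = 2 / (1 - (-0.386)^2) = 2 / 0.851004 = 2.350165.
  gamma(1) = phi_1 gamma(0) = (-0.386)(2.350165) = -0.907164.
Therefore gamma(1) = -0.9072 (to 4 decimal places).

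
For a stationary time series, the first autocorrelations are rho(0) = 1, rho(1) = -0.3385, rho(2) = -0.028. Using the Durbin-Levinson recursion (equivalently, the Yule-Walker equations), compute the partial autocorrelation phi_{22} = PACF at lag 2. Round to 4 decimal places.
\phi_{22} = -0.1610

The PACF at lag k is phi_{kk}, the last component of the solution
to the Yule-Walker system G_k phi = r_k where
  (G_k)_{ij} = rho(|i - j|), (r_k)_i = rho(i), i,j = 1..k.
Equivalently, Durbin-Levinson gives phi_{kk} iteratively:
  phi_{11} = rho(1)
  phi_{kk} = [rho(k) - sum_{j=1..k-1} phi_{k-1,j} rho(k-j)]
            / [1 - sum_{j=1..k-1} phi_{k-1,j} rho(j)],
  phi_{k,j} = phi_{k-1,j} - phi_{kk} phi_{k-1,k-j},  j = 1..k-1.
Step k = 1:
  phi_11 = rho(1) = -0.3385.
Step k = 2:
  phi_22 = [rho(2) - phi_11 rho(1)] / [1 - phi_11 rho(1)] = [-0.028 - (-0.3385)(-0.3385)] / [1 - (-0.3385)(-0.3385)]
         = -0.14258225 / 0.88541775 = -0.161.
Therefore phi_{22} = -0.1610.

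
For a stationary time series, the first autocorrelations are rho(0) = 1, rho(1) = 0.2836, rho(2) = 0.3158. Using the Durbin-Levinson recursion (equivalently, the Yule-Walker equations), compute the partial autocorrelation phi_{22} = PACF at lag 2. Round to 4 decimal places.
\phi_{22} = 0.2560

The PACF at lag k is phi_{kk}, the last component of the solution
to the Yule-Walker system G_k phi = r_k where
  (G_k)_{ij} = rho(|i - j|), (r_k)_i = rho(i), i,j = 1..k.
Equivalently, Durbin-Levinson gives phi_{kk} iteratively:
  phi_{11} = rho(1)
  phi_{kk} = [rho(k) - sum_{j=1..k-1} phi_{k-1,j} rho(k-j)]
            / [1 - sum_{j=1..k-1} phi_{k-1,j} rho(j)],
  phi_{k,j} = phi_{k-1,j} - phi_{kk} phi_{k-1,k-j},  j = 1..k-1.
Step k = 1:
  phi_11 = rho(1) = 0.2836.
Step k = 2:
  phi_22 = [rho(2) - phi_11 rho(1)] / [1 - phi_11 rho(1)] = [0.3158 - (0.2836)(0.2836)] / [1 - (0.2836)(0.2836)]
         = 0.23537104 / 0.91957104 = 0.256.
Therefore phi_{22} = 0.2560.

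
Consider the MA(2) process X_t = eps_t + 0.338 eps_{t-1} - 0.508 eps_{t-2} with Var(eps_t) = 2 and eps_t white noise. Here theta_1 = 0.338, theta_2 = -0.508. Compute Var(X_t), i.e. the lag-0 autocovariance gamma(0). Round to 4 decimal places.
\gamma(0) = 2.7446

For an MA(q) process X_t = eps_t + sum_i theta_i eps_{t-i} with
Var(eps_t) = sigma^2, the variance is
  gamma(0) = sigma^2 * (1 + sum_i theta_i^2).
  sum_i theta_i^2 = (0.338)^2 + (-0.508)^2 = 0.114244 + 0.258064 = 0.372308.
  gamma(0) = 2 * (1 + 0.372308) = 2 * 1.372308 = 2.744616, which rounds to 2.7446.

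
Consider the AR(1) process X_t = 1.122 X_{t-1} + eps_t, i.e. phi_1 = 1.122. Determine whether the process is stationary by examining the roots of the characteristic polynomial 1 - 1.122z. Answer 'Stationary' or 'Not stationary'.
\text{Not stationary}

The AR(p) characteristic polynomial is P(z) = 1 - 1.122z.
Stationarity requires all roots to lie outside the unit circle, i.e. |z| > 1 for every root.
This is linear in z: 1 + (-1.122) z = 0  =>  z = -1/(-1.122) = 0.891266,  |z| = 0.891266.
Moduli of all roots: 0.8913.
All moduli strictly greater than 1? No.
Verdict: Not stationary.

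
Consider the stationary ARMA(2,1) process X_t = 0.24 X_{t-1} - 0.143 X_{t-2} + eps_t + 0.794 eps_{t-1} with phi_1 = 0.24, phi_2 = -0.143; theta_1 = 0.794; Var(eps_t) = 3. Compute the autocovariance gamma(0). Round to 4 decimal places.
\gamma(0) = 6.2920

Multiply the model equation by X_{t-k} and take expectations. With theta_0 = psi_0 = 1 and psi_j the MA(infinity) weights, this gives
  gamma(k) - sum_i phi_i gamma(k-i) = c_k,
  c_k = sigma^2 * sum_{j=k..q} theta_j psi_{j-k}   (c_k = 0 for k > q),
using gamma(-m) = gamma(m).
psi-weights needed (psi_j = theta_j + sum_i phi_i psi_{j-i}):
  psi_1 = theta_1 + phi_1 = 0.794 + (0.24) = 1.034
Right-hand sides:
  c_0 = sigma^2 (1 + theta_1 psi_1) = 3 * (1 + (0.794)(1.034)) = 3 * 1.820996 = 5.462988
  c_1 = sigma^2 theta_1 = 3 * (0.794) = 2.382
  c_2 = 0
Equations for k = 0, 1, 2 (AR order 2, c_2 = 0):
  (E0) gamma(0) = phi_1 gamma(1) + phi_2 gamma(2) + c_0
  (E1) gamma(1) = phi_1 gamma(0) + phi_2 gamma(1) + c_1
  (E2) gamma(2) = phi_1 gamma(1) + phi_2 gamma(0)
From (E1): gamma(1) = A gamma(0) + B with
  A = phi_1 / (1 - phi_2) = 0.24 / 1.143 = 0.209974,   B = c_1 / (1 - phi_2) = 2.382 / 1.143 = 2.08399.
Insert (E2) into (E0): gamma(0) (1 - phi_2^2) = phi_1 (1 + phi_2) gamma(1) + c_0.
  phi_1 (1 + phi_2) = (0.24)(0.857) = 0.20568,   1 - phi_2^2 = 0.979551.
Replace gamma(1) by A gamma(0) + B and collect gamma(0):
  gamma(0) [0.979551 - (0.20568)(0.209974)] = (0.20568)(2.08399) + 5.462988
  gamma(0) * 0.936364 = 5.891623
  gamma(0) = 5.891623 / 0.936364 = 6.292025.
Therefore gamma(0) = 6.2920 (to 4 decimal places).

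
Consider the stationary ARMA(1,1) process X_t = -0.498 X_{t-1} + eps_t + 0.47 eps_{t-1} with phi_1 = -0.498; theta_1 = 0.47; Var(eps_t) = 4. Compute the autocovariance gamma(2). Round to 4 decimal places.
\gamma(2) = 0.0568

Multiply the model equation by X_{t-k} and take expectations. With theta_0 = psi_0 = 1 and psi_j the MA(infinity) weights, this gives
  gamma(k) - sum_i phi_i gamma(k-i) = c_k,
  c_k = sigma^2 * sum_{j=k..q} theta_j psi_{j-k}   (c_k = 0 for k > q),
using gamma(-m) = gamma(m).
psi-weights needed (psi_j = theta_j + sum_i phi_i psi_{j-i}):
  psi_1 = theta_1 + phi_1 = 0.47 + (-0.498) = -0.028
Right-hand sides:
  c_0 = sigma^2 (1 + theta_1 psi_1) = 4 * (1 + (0.47)(-0.028)) = 4 * 0.98684 = 3.94736
  c_1 = sigma^2 theta_1 = 4 * (0.47) = 1.88
  c_2 = 0
Equations for k = 0 and k = 1 (AR order 1):
  gamma(0) = phi_1 gamma(1) + c_0
  gamma(1) = phi_1 gamma(0) + c_1
Substituting the second into the first: gamma(0) (1 - phi_1^2) = c_0 + phi_1 c_1, so
  gamma(0) = (c_0 + phi_1 c_1) / (1 - phi_1^2) = (3.94736 + (-0.498)(1.88)) / (1 - (-0.498)^2) = 3.01112 / 0.751996 = 4.00417.
  gamma(1) = phi_1 gamma(0) + c_1 = (-0.498)(4.00417) + (1.88) = -0.114077.
For k = 2 (> q): gamma(2) = phi_1 gamma(1) = (-0.498)(-0.114077) = 0.05681.
Therefore gamma(2) = 0.0568 (to 4 decimal places).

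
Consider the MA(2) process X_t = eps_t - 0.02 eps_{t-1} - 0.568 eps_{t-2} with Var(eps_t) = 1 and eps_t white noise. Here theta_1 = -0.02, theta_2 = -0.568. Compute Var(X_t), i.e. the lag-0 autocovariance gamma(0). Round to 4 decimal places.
\gamma(0) = 1.3230

For an MA(q) process X_t = eps_t + sum_i theta_i eps_{t-i} with
Var(eps_t) = sigma^2, the variance is
  gamma(0) = sigma^2 * (1 + sum_i theta_i^2).
  sum_i theta_i^2 = (-0.02)^2 + (-0.568)^2 = 0.0004 + 0.322624 = 0.323024.
  gamma(0) = 1 * (1 + 0.323024) = 1 * 1.323024 = 1.323024, which rounds to 1.3230.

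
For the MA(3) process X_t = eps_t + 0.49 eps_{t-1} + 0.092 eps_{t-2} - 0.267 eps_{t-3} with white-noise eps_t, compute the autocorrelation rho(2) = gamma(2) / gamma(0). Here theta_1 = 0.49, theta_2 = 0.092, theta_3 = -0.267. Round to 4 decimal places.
\rho(2) = -0.0294

For an MA(q) process with theta_0 = 1, the autocovariance is
  gamma(k) = sigma^2 * sum_{i=0..q-k} theta_i * theta_{i+k},
and rho(k) = gamma(k) / gamma(0). Sigma^2 cancels.
  numerator   = (1)*(0.092) + (0.49)*(-0.267) = -0.03883.
  denominator = (1)^2 + (0.49)^2 + (0.092)^2 + (-0.267)^2 = 1.319853.
  rho(2) = -0.03883 / 1.319853 = -0.0294.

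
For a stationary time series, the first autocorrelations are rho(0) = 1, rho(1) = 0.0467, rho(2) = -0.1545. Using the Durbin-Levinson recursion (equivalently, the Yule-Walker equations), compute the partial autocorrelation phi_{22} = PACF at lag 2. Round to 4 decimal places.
\phi_{22} = -0.1570

The PACF at lag k is phi_{kk}, the last component of the solution
to the Yule-Walker system G_k phi = r_k where
  (G_k)_{ij} = rho(|i - j|), (r_k)_i = rho(i), i,j = 1..k.
Equivalently, Durbin-Levinson gives phi_{kk} iteratively:
  phi_{11} = rho(1)
  phi_{kk} = [rho(k) - sum_{j=1..k-1} phi_{k-1,j} rho(k-j)]
            / [1 - sum_{j=1..k-1} phi_{k-1,j} rho(j)],
  phi_{k,j} = phi_{k-1,j} - phi_{kk} phi_{k-1,k-j},  j = 1..k-1.
Step k = 1:
  phi_11 = rho(1) = 0.0467.
Step k = 2:
  phi_22 = [rho(2) - phi_11 rho(1)] / [1 - phi_11 rho(1)] = [-0.1545 - (0.0467)(0.0467)] / [1 - (0.0467)(0.0467)]
         = -0.15668089 / 0.99781911 = -0.157.
Therefore phi_{22} = -0.1570.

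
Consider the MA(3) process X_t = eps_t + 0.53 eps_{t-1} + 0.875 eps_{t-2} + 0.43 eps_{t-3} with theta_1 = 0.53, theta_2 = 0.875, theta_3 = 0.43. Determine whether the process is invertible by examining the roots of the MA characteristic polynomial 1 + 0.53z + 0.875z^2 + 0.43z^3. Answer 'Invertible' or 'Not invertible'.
\text{Invertible}

The MA(q) characteristic polynomial is P(z) = 1 + 0.53z + 0.875z^2 + 0.43z^3.
Invertibility requires all roots to lie outside the unit circle, i.e. |z| > 1 for every root.
Degree 3: look for a simple real root z0 first, then factor out (1 - z/z0) and solve the remaining quadratic.
Testing z0 = -2: P(-2) = 1 + (0.53)(-2) + (0.875)(-2)^2 + (0.43)(-2)^3
  = 1 + (-1.06) + (3.5) + (-3.44) = 0.  So z_0 = -2 is a root, |z_0| = 2.
Divide out the factor (1 + 0.5 z) = (1 - z/z0) (since 1/z0 = -0.5):
  P(z) = (1 + 0.5 z)(1 + (0.03) z + (0.86) z^2)
  [check: z-coef 0.03 - (-0.5) = 0.53; z^2-coef 0.86 - (-0.5)(0.03) = 0.875; z^3-coef -(-0.5)(0.86) = 0.43.]
Remaining roots from the quadratic factor 1 + (0.03) z + (0.86) z^2:
  Set 1 + (0.03) z + (0.86) z^2 = 0, i.e. a z^2 + b z + c = 0 with a = 0.86, b = 0.03, c = 1.
  Discriminant D = b^2 - 4ac = (0.03)^2 - 4*(0.86)*1 = 0.0009 - (3.44) = -3.4391.
  D < 0, so the roots are the complex-conjugate pair z = (-b +/- i sqrt(-D)) / (2a) = -0.0174 +/- 1.0782i.
  For a conjugate pair |z|^2 = z * conj(z) = (product of roots) = c/a = 1/(0.86) = 1.162791, so |z| = sqrt(1.162791) = 1.0783 for both roots.
Moduli of all roots: 2.0000, 1.0783, 1.0783.
All moduli strictly greater than 1? Yes.
Verdict: Invertible.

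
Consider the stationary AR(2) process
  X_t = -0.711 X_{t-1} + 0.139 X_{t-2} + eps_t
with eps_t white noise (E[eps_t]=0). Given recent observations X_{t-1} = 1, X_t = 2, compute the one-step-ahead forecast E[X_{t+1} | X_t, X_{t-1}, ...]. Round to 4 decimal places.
E[X_{t+1} \mid \mathcal F_t] = -1.2830

For an AR(p) model X_t = c + sum_i phi_i X_{t-i} + eps_t, the
one-step-ahead conditional mean is
  E[X_{t+1} | X_t, ...] = c + sum_i phi_i X_{t+1-i}.
Substitute known values:
  E[X_{t+1} | ...] = (-0.711) * (2) + (0.139) * (1)
                   = -1.2830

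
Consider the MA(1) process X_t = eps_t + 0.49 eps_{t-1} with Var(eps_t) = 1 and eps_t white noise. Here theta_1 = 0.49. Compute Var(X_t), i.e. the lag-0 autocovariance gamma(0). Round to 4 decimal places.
\gamma(0) = 1.2401

For an MA(q) process X_t = eps_t + sum_i theta_i eps_{t-i} with
Var(eps_t) = sigma^2, the variance is
  gamma(0) = sigma^2 * (1 + sum_i theta_i^2).
  sum_i theta_i^2 = (0.49)^2 = 0.2401.
  gamma(0) = 1 * (1 + 0.2401) = 1 * 1.2401 = 1.2401.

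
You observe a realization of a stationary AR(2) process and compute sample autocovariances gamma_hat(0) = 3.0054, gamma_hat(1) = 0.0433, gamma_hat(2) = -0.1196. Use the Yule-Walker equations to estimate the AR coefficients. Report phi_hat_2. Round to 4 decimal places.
\hat\phi_{2} = -0.0400

The Yule-Walker equations for an AR(p) process read, in matrix form,
  Gamma_p phi = r_p,   with   (Gamma_p)_{ij} = gamma(|i - j|),
                       (r_p)_i = gamma(i),   i,j = 1..p.
Substitute the sample gammas (Toeplitz matrix and right-hand side of size 2):
  Gamma_p = [[3.0054, 0.0433], [0.0433, 3.0054]]
  r_p     = [0.0433, -0.1196]
Written out:
  3.0054 phi_1 + 0.0433 phi_2 = 0.0433
  0.0433 phi_1 + 3.0054 phi_2 = -0.1196
Solve by Cramer's rule:
  det = gamma(0)^2 - gamma(1)^2 = (3.0054)^2 - (0.0433)^2 = 9.03242916 - 0.00187489 = 9.03055427
  phi_hat_1 = [gamma(1) gamma(0) - gamma(1) gamma(2)] / det = [(0.0433)(3.0054) - (0.0433)(-0.1196)] / 9.03055427 = 0.1353125 / 9.03055427 = 0.015
  phi_hat_2 = [gamma(0) gamma(2) - gamma(1)^2] / det = [(3.0054)(-0.1196) - (0.0433)^2] / 9.03055427 = -0.36132073 / 9.03055427 = -0.04
So phi_hat = [0.0150, -0.0400].
Therefore phi_hat_2 = -0.0400.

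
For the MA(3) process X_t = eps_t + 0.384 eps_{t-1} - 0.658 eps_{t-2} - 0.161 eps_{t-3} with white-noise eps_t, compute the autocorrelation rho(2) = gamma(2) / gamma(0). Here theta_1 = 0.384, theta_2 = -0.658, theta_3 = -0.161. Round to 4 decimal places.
\rho(2) = -0.4481

For an MA(q) process with theta_0 = 1, the autocovariance is
  gamma(k) = sigma^2 * sum_{i=0..q-k} theta_i * theta_{i+k},
and rho(k) = gamma(k) / gamma(0). Sigma^2 cancels.
  numerator   = (1)*(-0.658) + (0.384)*(-0.161) = -0.719824.
  denominator = (1)^2 + (0.384)^2 + (-0.658)^2 + (-0.161)^2 = 1.606341.
  rho(2) = -0.719824 / 1.606341 = -0.4481.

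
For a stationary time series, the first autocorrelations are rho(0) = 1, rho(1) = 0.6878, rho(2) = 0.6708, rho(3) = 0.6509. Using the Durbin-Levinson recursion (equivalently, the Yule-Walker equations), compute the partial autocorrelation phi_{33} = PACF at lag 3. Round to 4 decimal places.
\phi_{33} = 0.2309

The PACF at lag k is phi_{kk}, the last component of the solution
to the Yule-Walker system G_k phi = r_k where
  (G_k)_{ij} = rho(|i - j|), (r_k)_i = rho(i), i,j = 1..k.
Equivalently, Durbin-Levinson gives phi_{kk} iteratively:
  phi_{11} = rho(1)
  phi_{kk} = [rho(k) - sum_{j=1..k-1} phi_{k-1,j} rho(k-j)]
            / [1 - sum_{j=1..k-1} phi_{k-1,j} rho(j)],
  phi_{k,j} = phi_{k-1,j} - phi_{kk} phi_{k-1,k-j},  j = 1..k-1.
Step k = 1:
  phi_11 = rho(1) = 0.6878.
Step k = 2:
  phi_22 = [rho(2) - phi_11 rho(1)] / [1 - phi_11 rho(1)] = [0.6708 - (0.6878)(0.6878)] / [1 - (0.6878)(0.6878)]
         = 0.19773116 / 0.52693116 = 0.37525.
  Update: phi_21 = phi_11 - phi_22 phi_11 = 0.6878 - (0.37525)(0.6878) = 0.429703.
Step k = 3:
  phi_33 = [rho(3) - phi_21 rho(2) - phi_22 rho(1)] / [1 - phi_21 rho(1) - phi_22 rho(2)]
    numerator   = 0.6509 - (0.429703)(0.6708) - (0.37525)(0.6878) = 0.10455814
    denominator = 1 - (0.429703)(0.6878) - (0.37525)(0.6708) = 0.45273245
  phi_33 = 0.10455814 / 0.45273245 = 0.2309.
Therefore phi_{33} = 0.2309.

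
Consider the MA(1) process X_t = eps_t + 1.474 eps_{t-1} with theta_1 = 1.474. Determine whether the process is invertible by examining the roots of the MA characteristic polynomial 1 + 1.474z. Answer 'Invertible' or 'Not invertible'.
\text{Not invertible}

The MA(q) characteristic polynomial is P(z) = 1 + 1.474z.
Invertibility requires all roots to lie outside the unit circle, i.e. |z| > 1 for every root.
This is linear in z: 1 + (1.474) z = 0  =>  z = -1/(1.474) = -0.678426,  |z| = 0.678426.
Moduli of all roots: 0.6784.
All moduli strictly greater than 1? No.
Verdict: Not invertible.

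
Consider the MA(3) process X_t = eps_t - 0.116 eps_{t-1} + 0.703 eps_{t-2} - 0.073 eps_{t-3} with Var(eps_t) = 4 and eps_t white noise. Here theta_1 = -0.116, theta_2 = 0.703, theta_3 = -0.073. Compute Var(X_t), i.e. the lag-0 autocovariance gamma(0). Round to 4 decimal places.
\gamma(0) = 6.0520

For an MA(q) process X_t = eps_t + sum_i theta_i eps_{t-i} with
Var(eps_t) = sigma^2, the variance is
  gamma(0) = sigma^2 * (1 + sum_i theta_i^2).
  sum_i theta_i^2 = (-0.116)^2 + (0.703)^2 + (-0.073)^2 = 0.013456 + 0.494209 + 0.005329 = 0.512994.
  gamma(0) = 4 * (1 + 0.512994) = 4 * 1.512994 = 6.051976, which rounds to 6.0520.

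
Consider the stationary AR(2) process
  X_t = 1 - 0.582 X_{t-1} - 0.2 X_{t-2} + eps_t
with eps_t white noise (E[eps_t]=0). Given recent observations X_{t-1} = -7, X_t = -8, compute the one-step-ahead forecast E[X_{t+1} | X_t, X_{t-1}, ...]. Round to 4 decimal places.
E[X_{t+1} \mid \mathcal F_t] = 7.0560

For an AR(p) model X_t = c + sum_i phi_i X_{t-i} + eps_t, the
one-step-ahead conditional mean is
  E[X_{t+1} | X_t, ...] = c + sum_i phi_i X_{t+1-i}.
Substitute known values:
  E[X_{t+1} | ...] = 1 + (-0.582) * (-8) + (-0.2) * (-7)
                   = 7.0560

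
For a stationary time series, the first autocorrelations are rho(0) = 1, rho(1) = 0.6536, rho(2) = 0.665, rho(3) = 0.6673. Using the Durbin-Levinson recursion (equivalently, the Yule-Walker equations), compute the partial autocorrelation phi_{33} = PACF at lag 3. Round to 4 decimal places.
\phi_{33} = 0.2990

The PACF at lag k is phi_{kk}, the last component of the solution
to the Yule-Walker system G_k phi = r_k where
  (G_k)_{ij} = rho(|i - j|), (r_k)_i = rho(i), i,j = 1..k.
Equivalently, Durbin-Levinson gives phi_{kk} iteratively:
  phi_{11} = rho(1)
  phi_{kk} = [rho(k) - sum_{j=1..k-1} phi_{k-1,j} rho(k-j)]
            / [1 - sum_{j=1..k-1} phi_{k-1,j} rho(j)],
  phi_{k,j} = phi_{k-1,j} - phi_{kk} phi_{k-1,k-j},  j = 1..k-1.
Step k = 1:
  phi_11 = rho(1) = 0.6536.
Step k = 2:
  phi_22 = [rho(2) - phi_11 rho(1)] / [1 - phi_11 rho(1)] = [0.665 - (0.6536)(0.6536)] / [1 - (0.6536)(0.6536)]
         = 0.23780704 / 0.57280704 = 0.415161.
  Update: phi_21 = phi_11 - phi_22 phi_11 = 0.6536 - (0.415161)(0.6536) = 0.382251.
Step k = 3:
  phi_33 = [rho(3) - phi_21 rho(2) - phi_22 rho(1)] / [1 - phi_21 rho(1) - phi_22 rho(2)]
    numerator   = 0.6673 - (0.382251)(0.665) - (0.415161)(0.6536) = 0.14175405
    denominator = 1 - (0.382251)(0.6536) - (0.415161)(0.665) = 0.47407887
  phi_33 = 0.14175405 / 0.47407887 = 0.299.
Therefore phi_{33} = 0.2990.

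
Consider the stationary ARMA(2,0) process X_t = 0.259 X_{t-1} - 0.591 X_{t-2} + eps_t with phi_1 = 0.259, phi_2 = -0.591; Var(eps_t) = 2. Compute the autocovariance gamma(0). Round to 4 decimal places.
\gamma(0) = 3.1572

Multiply the model equation by X_{t-k} and take expectations. With theta_0 = psi_0 = 1 and psi_j the MA(infinity) weights, this gives
  gamma(k) - sum_i phi_i gamma(k-i) = c_k,
  c_k = sigma^2 * sum_{j=k..q} theta_j psi_{j-k}   (c_k = 0 for k > q),
using gamma(-m) = gamma(m).
Pure AR (q = 0): c_0 = sigma^2 = 2, c_k = 0 for k >= 1.
Equations for k = 0, 1, 2 (AR order 2, c_2 = 0):
  (E0) gamma(0) = phi_1 gamma(1) + phi_2 gamma(2) + c_0
  (E1) gamma(1) = phi_1 gamma(0) + phi_2 gamma(1) + c_1
  (E2) gamma(2) = phi_1 gamma(1) + phi_2 gamma(0)
From (E1): gamma(1) = A gamma(0) + B with
  A = phi_1 / (1 - phi_2) = 0.259 / 1.591 = 0.162791,   B = c_1 / (1 - phi_2) = 0 / 1.591 = 0.
Insert (E2) into (E0): gamma(0) (1 - phi_2^2) = phi_1 (1 + phi_2) gamma(1) + c_0.
  phi_1 (1 + phi_2) = (0.259)(0.409) = 0.105931,   1 - phi_2^2 = 0.650719.
Replace gamma(1) by A gamma(0) + B and collect gamma(0):
  gamma(0) [0.650719 - (0.105931)(0.162791)] = c_0 = 2
  gamma(0) * 0.633474 = 2
  gamma(0) = 2 / 0.633474 = 3.157191.
Therefore gamma(0) = 3.1572 (to 4 decimal places).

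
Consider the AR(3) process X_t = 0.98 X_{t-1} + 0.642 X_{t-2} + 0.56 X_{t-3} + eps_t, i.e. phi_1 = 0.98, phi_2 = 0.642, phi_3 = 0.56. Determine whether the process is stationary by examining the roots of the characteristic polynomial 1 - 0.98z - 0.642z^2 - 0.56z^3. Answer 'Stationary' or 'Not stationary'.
\text{Not stationary}

The AR(p) characteristic polynomial is P(z) = 1 - 0.98z - 0.642z^2 - 0.56z^3.
Stationarity requires all roots to lie outside the unit circle, i.e. |z| > 1 for every root.
Degree 3: look for a simple real root z0 first, then factor out (1 - z/z0) and solve the remaining quadratic.
Testing z0 = 0.625: P(0.625) = 1 + (-0.98)(0.625) + (-0.642)(0.625)^2 + (-0.56)(0.625)^3
  = 1 + (-0.6125) + (-0.250781) + (-0.136719) = 0.  So z_0 = 0.625 is a root, |z_0| = 0.625.
Divide out the factor (1 - 1.6 z) = (1 - z/z0) (since 1/z0 = 1.6):
  P(z) = (1 - 1.6 z)(1 + (0.62) z + (0.35) z^2)
  [check: z-coef 0.62 - (1.6) = -0.98; z^2-coef 0.35 - (1.6)(0.62) = -0.642; z^3-coef -(1.6)(0.35) = -0.56.]
Remaining roots from the quadratic factor 1 + (0.62) z + (0.35) z^2:
  Set 1 + (0.62) z + (0.35) z^2 = 0, i.e. a z^2 + b z + c = 0 with a = 0.35, b = 0.62, c = 1.
  Discriminant D = b^2 - 4ac = (0.62)^2 - 4*(0.35)*1 = 0.3844 - (1.4) = -1.0156.
  D < 0, so the roots are the complex-conjugate pair z = (-b +/- i sqrt(-D)) / (2a) = -0.8857 +/- 1.4397i.
  For a conjugate pair |z|^2 = z * conj(z) = (product of roots) = c/a = 1/(0.35) = 2.857143, so |z| = sqrt(2.857143) = 1.6903 for both roots.
Moduli of all roots: 0.6250, 1.6903, 1.6903.
All moduli strictly greater than 1? No.
Verdict: Not stationary.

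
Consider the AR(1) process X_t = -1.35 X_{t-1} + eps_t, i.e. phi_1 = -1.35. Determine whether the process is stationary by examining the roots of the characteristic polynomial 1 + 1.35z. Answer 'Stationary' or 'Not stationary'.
\text{Not stationary}

The AR(p) characteristic polynomial is P(z) = 1 + 1.35z.
Stationarity requires all roots to lie outside the unit circle, i.e. |z| > 1 for every root.
This is linear in z: 1 + (1.35) z = 0  =>  z = -1/(1.35) = -0.740741,  |z| = 0.740741.
Moduli of all roots: 0.7407.
All moduli strictly greater than 1? No.
Verdict: Not stationary.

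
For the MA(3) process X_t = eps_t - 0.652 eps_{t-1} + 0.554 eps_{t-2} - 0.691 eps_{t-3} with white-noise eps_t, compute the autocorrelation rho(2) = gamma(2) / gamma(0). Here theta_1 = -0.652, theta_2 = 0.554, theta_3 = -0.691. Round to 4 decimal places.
\rho(2) = 0.4546

For an MA(q) process with theta_0 = 1, the autocovariance is
  gamma(k) = sigma^2 * sum_{i=0..q-k} theta_i * theta_{i+k},
and rho(k) = gamma(k) / gamma(0). Sigma^2 cancels.
  numerator   = (1)*(0.554) + (-0.652)*(-0.691) = 1.004532.
  denominator = (1)^2 + (-0.652)^2 + (0.554)^2 + (-0.691)^2 = 2.209501.
  rho(2) = 1.004532 / 2.209501 = 0.4546.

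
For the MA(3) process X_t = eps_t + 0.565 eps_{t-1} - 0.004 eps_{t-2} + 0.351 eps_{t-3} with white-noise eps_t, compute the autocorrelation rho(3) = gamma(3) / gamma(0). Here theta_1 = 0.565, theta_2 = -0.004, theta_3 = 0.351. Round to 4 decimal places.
\rho(3) = 0.2433

For an MA(q) process with theta_0 = 1, the autocovariance is
  gamma(k) = sigma^2 * sum_{i=0..q-k} theta_i * theta_{i+k},
and rho(k) = gamma(k) / gamma(0). Sigma^2 cancels.
  numerator   = (1)*(0.351) = 0.351.
  denominator = (1)^2 + (0.565)^2 + (-0.004)^2 + (0.351)^2 = 1.442442.
  rho(3) = 0.351 / 1.442442 = 0.2433.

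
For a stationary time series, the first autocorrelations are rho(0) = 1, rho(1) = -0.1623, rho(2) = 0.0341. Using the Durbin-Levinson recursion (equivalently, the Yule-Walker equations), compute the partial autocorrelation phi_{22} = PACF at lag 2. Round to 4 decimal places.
\phi_{22} = 0.0080

The PACF at lag k is phi_{kk}, the last component of the solution
to the Yule-Walker system G_k phi = r_k where
  (G_k)_{ij} = rho(|i - j|), (r_k)_i = rho(i), i,j = 1..k.
Equivalently, Durbin-Levinson gives phi_{kk} iteratively:
  phi_{11} = rho(1)
  phi_{kk} = [rho(k) - sum_{j=1..k-1} phi_{k-1,j} rho(k-j)]
            / [1 - sum_{j=1..k-1} phi_{k-1,j} rho(j)],
  phi_{k,j} = phi_{k-1,j} - phi_{kk} phi_{k-1,k-j},  j = 1..k-1.
Step k = 1:
  phi_11 = rho(1) = -0.1623.
Step k = 2:
  phi_22 = [rho(2) - phi_11 rho(1)] / [1 - phi_11 rho(1)] = [0.0341 - (-0.1623)(-0.1623)] / [1 - (-0.1623)(-0.1623)]
         = 0.00775871 / 0.97365871 = 0.008.
Therefore phi_{22} = 0.0080.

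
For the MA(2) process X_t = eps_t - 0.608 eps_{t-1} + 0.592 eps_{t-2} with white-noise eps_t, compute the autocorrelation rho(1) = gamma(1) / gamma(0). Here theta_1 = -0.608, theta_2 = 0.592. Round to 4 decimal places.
\rho(1) = -0.5627

For an MA(q) process with theta_0 = 1, the autocovariance is
  gamma(k) = sigma^2 * sum_{i=0..q-k} theta_i * theta_{i+k},
and rho(k) = gamma(k) / gamma(0). Sigma^2 cancels.
  numerator   = (1)*(-0.608) + (-0.608)*(0.592) = -0.967936.
  denominator = (1)^2 + (-0.608)^2 + (0.592)^2 = 1.720128.
  rho(1) = -0.967936 / 1.720128 = -0.5627.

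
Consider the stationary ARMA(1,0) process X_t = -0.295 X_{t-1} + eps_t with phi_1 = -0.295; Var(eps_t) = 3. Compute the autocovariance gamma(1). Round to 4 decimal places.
\gamma(1) = -0.9694

Multiply the model equation by X_{t-k} and take expectations. With theta_0 = psi_0 = 1 and psi_j the MA(infinity) weights, this gives
  gamma(k) - sum_i phi_i gamma(k-i) = c_k,
  c_k = sigma^2 * sum_{j=k..q} theta_j psi_{j-k}   (c_k = 0 for k > q),
using gamma(-m) = gamma(m).
Pure AR (q = 0): c_0 = sigma^2 = 3, c_k = 0 for k >= 1.
Equations for k = 0 and k = 1 (AR order 1):
  gamma(0) = phi_1 gamma(1) + c_0
  gamma(1) = phi_1 gamma(0) + c_1
Substituting the second into the first: gamma(0) (1 - phi_1^2) = c_0 + phi_1 c_1, so
  gamma(0) = c_0 / (1 - phi_1^2) = 3 / (1 - (-0.295)^2) = 3 / 0.912975 = 3.285961.
  gamma(1) = phi_1 gamma(0) = (-0.295)(3.285961) = -0.969358.
Therefore gamma(1) = -0.9694 (to 4 decimal places).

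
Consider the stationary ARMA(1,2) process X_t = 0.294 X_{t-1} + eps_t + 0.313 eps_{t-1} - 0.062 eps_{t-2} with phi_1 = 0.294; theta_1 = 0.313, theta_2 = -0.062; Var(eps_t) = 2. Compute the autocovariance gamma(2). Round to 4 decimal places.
\gamma(2) = 0.2770

Multiply the model equation by X_{t-k} and take expectations. With theta_0 = psi_0 = 1 and psi_j the MA(infinity) weights, this gives
  gamma(k) - sum_i phi_i gamma(k-i) = c_k,
  c_k = sigma^2 * sum_{j=k..q} theta_j psi_{j-k}   (c_k = 0 for k > q),
using gamma(-m) = gamma(m).
psi-weights needed (psi_j = theta_j + sum_i phi_i psi_{j-i}):
  psi_1 = theta_1 + phi_1 = 0.313 + (0.294) = 0.607
  psi_2 = theta_2 + phi_1 psi_1 = -0.062 + (0.294)(0.607) = 0.116458
Right-hand sides:
  c_0 = sigma^2 (1 + theta_1 psi_1 + theta_2 psi_2) = 2 * (1 + (0.313)(0.607) + (-0.062)(0.116458)) = 2 * 1.182771 = 2.365541
  c_1 = sigma^2 (theta_1 + theta_2 psi_1) = 2 * (0.313 + (-0.062)(0.607)) = 0.550732
  c_2 = sigma^2 theta_2 = 2 * (-0.062) = -0.124
Equations for k = 0 and k = 1 (AR order 1):
  gamma(0) = phi_1 gamma(1) + c_0
  gamma(1) = phi_1 gamma(0) + c_1
Substituting the second into the first: gamma(0) (1 - phi_1^2) = c_0 + phi_1 c_1, so
  gamma(0) = (c_0 + phi_1 c_1) / (1 - phi_1^2) = (2.365541 + (0.294)(0.550732)) / (1 - (0.294)^2) = 2.527456 / 0.913564 = 2.766589.
  gamma(1) = phi_1 gamma(0) + c_1 = (0.294)(2.766589) + (0.550732) = 1.364109.
For k = 2: gamma(2) = phi_1 gamma(1) + c_2
  = (0.294)(1.364109) + (-0.124) = 0.277048.
Therefore gamma(2) = 0.2770 (to 4 decimal places).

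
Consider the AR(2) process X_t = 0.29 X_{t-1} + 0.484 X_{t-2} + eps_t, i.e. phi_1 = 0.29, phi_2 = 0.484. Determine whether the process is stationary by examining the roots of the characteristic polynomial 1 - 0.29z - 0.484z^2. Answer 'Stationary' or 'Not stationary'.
\text{Stationary}

The AR(p) characteristic polynomial is P(z) = 1 - 0.29z - 0.484z^2.
Stationarity requires all roots to lie outside the unit circle, i.e. |z| > 1 for every root.
Set 1 + (-0.29) z + (-0.484) z^2 = 0, i.e. a z^2 + b z + c = 0 with a = -0.484, b = -0.29, c = 1.
Discriminant D = b^2 - 4ac = (-0.29)^2 - 4*(-0.484)*1 = 0.0841 - (-1.936) = 2.0201.
D >= 0, so the roots are real: z = (-b +/- sqrt(D)) / (2a) = (0.29 +/- 1.421302) / (-0.968).
  z_1 = (0.29 + 1.421302) / (-0.968) = -1.7679,   |z_1| = 1.7679.
  z_2 = (0.29 - 1.421302) / (-0.968) = 1.1687,   |z_2| = 1.1687.
Moduli of all roots: 1.7679, 1.1687.
All moduli strictly greater than 1? Yes.
Verdict: Stationary.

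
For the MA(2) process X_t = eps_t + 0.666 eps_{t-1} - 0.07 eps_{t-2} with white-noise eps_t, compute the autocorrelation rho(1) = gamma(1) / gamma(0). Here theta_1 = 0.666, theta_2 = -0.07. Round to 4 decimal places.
\rho(1) = 0.4276

For an MA(q) process with theta_0 = 1, the autocovariance is
  gamma(k) = sigma^2 * sum_{i=0..q-k} theta_i * theta_{i+k},
and rho(k) = gamma(k) / gamma(0). Sigma^2 cancels.
  numerator   = (1)*(0.666) + (0.666)*(-0.07) = 0.61938.
  denominator = (1)^2 + (0.666)^2 + (-0.07)^2 = 1.448456.
  rho(1) = 0.61938 / 1.448456 = 0.4276.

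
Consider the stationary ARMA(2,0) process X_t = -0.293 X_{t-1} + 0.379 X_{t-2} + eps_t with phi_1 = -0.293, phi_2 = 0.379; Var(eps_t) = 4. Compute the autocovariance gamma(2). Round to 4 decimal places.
\gamma(2) = 3.1079

Multiply the model equation by X_{t-k} and take expectations. With theta_0 = psi_0 = 1 and psi_j the MA(infinity) weights, this gives
  gamma(k) - sum_i phi_i gamma(k-i) = c_k,
  c_k = sigma^2 * sum_{j=k..q} theta_j psi_{j-k}   (c_k = 0 for k > q),
using gamma(-m) = gamma(m).
Pure AR (q = 0): c_0 = sigma^2 = 4, c_k = 0 for k >= 1.
Equations for k = 0, 1, 2 (AR order 2, c_2 = 0):
  (E0) gamma(0) = phi_1 gamma(1) + phi_2 gamma(2) + c_0
  (E1) gamma(1) = phi_1 gamma(0) + phi_2 gamma(1) + c_1
  (E2) gamma(2) = phi_1 gamma(1) + phi_2 gamma(0)
From (E1): gamma(1) = A gamma(0) + B with
  A = phi_1 / (1 - phi_2) = -0.293 / 0.621 = -0.47182,   B = c_1 / (1 - phi_2) = 0 / 0.621 = 0.
Insert (E2) into (E0): gamma(0) (1 - phi_2^2) = phi_1 (1 + phi_2) gamma(1) + c_0.
  phi_1 (1 + phi_2) = (-0.293)(1.379) = -0.404047,   1 - phi_2^2 = 0.856359.
Replace gamma(1) by A gamma(0) + B and collect gamma(0):
  gamma(0) [0.856359 - (-0.404047)(-0.47182)] = c_0 = 4
  gamma(0) * 0.665722 = 4
  gamma(0) = 4 / 0.665722 = 6.008517.
  gamma(1) = A gamma(0) = (-0.47182)(6.008517) = -2.834936.
  gamma(2) = phi_1 gamma(1) + phi_2 gamma(0) = (-0.293)(-2.834936) + (0.379)(6.008517) = 3.107864.
Therefore gamma(2) = 3.1079 (to 4 decimal places).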